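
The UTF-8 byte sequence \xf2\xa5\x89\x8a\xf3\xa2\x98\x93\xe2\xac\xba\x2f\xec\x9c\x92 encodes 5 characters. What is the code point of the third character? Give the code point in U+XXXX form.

U+2B3A

Offset 0: leading byte 0xF2 = 11110010 → 4-byte char #1 = F2 A5 89 8A.
Offset 4: leading byte 0xF3 = 11110011 → 4-byte char #2 = F3 A2 98 93.
Offset 8: leading byte 0xE2 = 11100010 → 3-byte char #3 = E2 AC BA.
Leading byte 0xE2 = 11100010 matches 1110xxxx → 3-byte sequence.
Byte 1: 0xE2 = 11100010, payload 0010 (4 bits).
Byte 2: 0xAC = 10101100 (10xxxxxx ✓), payload 101100.
Byte 3: 0xBA = 10111010 (10xxxxxx ✓), payload 111010.
Concatenate: 0010101100111010 = 0x2B3A (16 bits → U+2B3A).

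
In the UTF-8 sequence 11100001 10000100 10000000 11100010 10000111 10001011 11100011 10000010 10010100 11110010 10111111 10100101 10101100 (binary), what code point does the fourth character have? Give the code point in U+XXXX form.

U+BF96C

Offset 0: leading byte 0xE1 = 11100001 → 3-byte char #1 = E1 84 80.
Offset 3: leading byte 0xE2 = 11100010 → 3-byte char #2 = E2 87 8B.
Offset 6: leading byte 0xE3 = 11100011 → 3-byte char #3 = E3 82 94.
Offset 9: leading byte 0xF2 = 11110010 → 4-byte char #4 = F2 BF A5 AC.
Leading byte 0xF2 = 11110010 matches 11110xxx → 4-byte sequence.
Byte 1: 0xF2 = 11110010, payload 010 (3 bits).
Byte 2: 0xBF = 10111111 (10xxxxxx ✓), payload 111111.
Byte 3: 0xA5 = 10100101 (10xxxxxx ✓), payload 100101.
Byte 4: 0xAC = 10101100 (10xxxxxx ✓), payload 101100.
Concatenate: 010111111100101101100 = 0xBF96C (21 bits → U+BF96C).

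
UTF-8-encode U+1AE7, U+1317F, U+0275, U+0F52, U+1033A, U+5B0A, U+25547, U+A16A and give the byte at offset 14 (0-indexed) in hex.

0x8C

U+1AE7 → 3-byte form E1 AB A7 at offsets 0–2.
U+1317F → 4-byte form F0 93 85 BF at offsets 3–6.
U+0275 → 2-byte form C9 B5 at offsets 7–8.
U+0F52 → 3-byte form E0 BD 92 at offsets 9–11.
U+1033A → 4-byte form F0 90 8C BA at offsets 12–15.
Offset 14 falls in char 5's range; it's byte 3 of F0 90 8C BA = 0x8C.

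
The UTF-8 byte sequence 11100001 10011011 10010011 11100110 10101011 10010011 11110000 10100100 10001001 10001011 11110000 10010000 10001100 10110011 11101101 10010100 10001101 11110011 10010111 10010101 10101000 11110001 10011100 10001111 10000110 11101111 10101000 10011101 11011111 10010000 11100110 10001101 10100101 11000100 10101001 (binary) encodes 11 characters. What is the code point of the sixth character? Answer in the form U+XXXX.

Offset 0: leading byte 0xE1 = 11100001 → 3-byte char #1 = E1 9B 93.
Offset 3: leading byte 0xE6 = 11100110 → 3-byte char #2 = E6 AB 93.
Offset 6: leading byte 0xF0 = 11110000 → 4-byte char #3 = F0 A4 89 8B.
Offset 10: leading byte 0xF0 = 11110000 → 4-byte char #4 = F0 90 8C B3.
Offset 14: leading byte 0xED = 11101101 → 3-byte char #5 = ED 94 8D.
Offset 17: leading byte 0xF3 = 11110011 → 4-byte char #6 = F3 97 95 A8.
Leading byte 0xF3 = 11110011 matches 11110xxx → 4-byte sequence.
Byte 1: 0xF3 = 11110011, payload 011 (3 bits).
Byte 2: 0x97 = 10010111 (10xxxxxx ✓), payload 010111.
Byte 3: 0x95 = 10010101 (10xxxxxx ✓), payload 010101.
Byte 4: 0xA8 = 10101000 (10xxxxxx ✓), payload 101000.
Concatenate: 011010111010101101000 = 0xD7568 (21 bits → U+D7568).

U+D7568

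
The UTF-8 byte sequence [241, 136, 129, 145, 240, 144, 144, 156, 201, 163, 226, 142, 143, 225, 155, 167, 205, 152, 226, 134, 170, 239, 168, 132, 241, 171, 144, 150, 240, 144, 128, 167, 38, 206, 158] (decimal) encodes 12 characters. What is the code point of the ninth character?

U+6B416

Offset 0: leading byte 0xF1 = 11110001 → 4-byte char #1 = F1 88 81 91.
Offset 4: leading byte 0xF0 = 11110000 → 4-byte char #2 = F0 90 90 9C.
Offset 8: leading byte 0xC9 = 11001001 → 2-byte char #3 = C9 A3.
Offset 10: leading byte 0xE2 = 11100010 → 3-byte char #4 = E2 8E 8F.
Offset 13: leading byte 0xE1 = 11100001 → 3-byte char #5 = E1 9B A7.
Offset 16: leading byte 0xCD = 11001101 → 2-byte char #6 = CD 98.
Offset 18: leading byte 0xE2 = 11100010 → 3-byte char #7 = E2 86 AA.
Offset 21: leading byte 0xEF = 11101111 → 3-byte char #8 = EF A8 84.
Offset 24: leading byte 0xF1 = 11110001 → 4-byte char #9 = F1 AB 90 96.
Leading byte 0xF1 = 11110001 matches 11110xxx → 4-byte sequence.
Byte 1: 0xF1 = 11110001, payload 001 (3 bits).
Byte 2: 0xAB = 10101011 (10xxxxxx ✓), payload 101011.
Byte 3: 0x90 = 10010000 (10xxxxxx ✓), payload 010000.
Byte 4: 0x96 = 10010110 (10xxxxxx ✓), payload 010110.
Concatenate: 001101011010000010110 = 0x6B416 (21 bits → U+6B416).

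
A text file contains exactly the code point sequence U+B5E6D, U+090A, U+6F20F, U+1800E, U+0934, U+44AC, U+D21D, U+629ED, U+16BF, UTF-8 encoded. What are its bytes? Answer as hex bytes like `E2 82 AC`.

U+B5E6D: 4-byte form → F2 B5 B9 AD.
U+090A: 3-byte form → E0 A4 8A.
U+6F20F: 4-byte form → F1 AF 88 8F.
U+1800E: 4-byte form → F0 98 80 8E.
U+0934: 3-byte form → E0 A4 B4.
U+44AC: 3-byte form → E4 92 AC.
U+D21D: 3-byte form → ED 88 9D.
U+629ED: 4-byte form → F1 A2 A7 AD.
U+16BF: 3-byte form → E1 9A BF.
Concatenated (31 bytes): F2 B5 B9 AD E0 A4 8A F1 AF 88 8F F0 98 80 8E E0 A4 B4 E4 92 AC ED 88 9D F1 A2 A7 AD E1 9A BF.

F2 B5 B9 AD E0 A4 8A F1 AF 88 8F F0 98 80 8E E0 A4 B4 E4 92 AC ED 88 9D F1 A2 A7 AD E1 9A BF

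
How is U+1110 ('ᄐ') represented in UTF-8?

E1 84 90

U+1110 = 0x1110 = 4368 decimal. In range U+0800–U+FFFF → 3-byte form: 1110xxxx 10xxxxxx 10xxxxxx.
Binary (16 bits): 0001000100010000.
Split 4+6+6: 0001 | 000100 | 010000.
Byte 1: 11100001 = 0xE1.
Byte 2: 10000100 = 0x84.
Byte 3: 10010000 = 0x90.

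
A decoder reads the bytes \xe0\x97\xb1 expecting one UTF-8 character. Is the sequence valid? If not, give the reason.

invalid (overlong encoding)

Leading byte 0xE0 = 11100000 → 3-byte form.
Continuation bytes all match 10xxxxxx. Payload decodes to 0x5F1.
But 0x5F1 < 0x800, the minimum for a 3-byte sequence — this is an overlong encoding.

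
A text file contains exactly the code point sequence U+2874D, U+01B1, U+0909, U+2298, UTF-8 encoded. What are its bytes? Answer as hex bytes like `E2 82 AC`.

F0 A8 9D 8D C6 B1 E0 A4 89 E2 8A 98

U+2874D: 4-byte form → F0 A8 9D 8D.
U+01B1: 2-byte form → C6 B1.
U+0909: 3-byte form → E0 A4 89.
U+2298: 3-byte form → E2 8A 98.
Concatenated (12 bytes): F0 A8 9D 8D C6 B1 E0 A4 89 E2 8A 98.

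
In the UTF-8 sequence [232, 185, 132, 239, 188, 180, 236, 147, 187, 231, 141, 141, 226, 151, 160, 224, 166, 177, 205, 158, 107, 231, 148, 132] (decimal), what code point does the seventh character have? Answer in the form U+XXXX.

Offset 0: leading byte 0xE8 = 11101000 → 3-byte char #1 = E8 B9 84.
Offset 3: leading byte 0xEF = 11101111 → 3-byte char #2 = EF BC B4.
Offset 6: leading byte 0xEC = 11101100 → 3-byte char #3 = EC 93 BB.
Offset 9: leading byte 0xE7 = 11100111 → 3-byte char #4 = E7 8D 8D.
Offset 12: leading byte 0xE2 = 11100010 → 3-byte char #5 = E2 97 A0.
Offset 15: leading byte 0xE0 = 11100000 → 3-byte char #6 = E0 A6 B1.
Offset 18: leading byte 0xCD = 11001101 → 2-byte char #7 = CD 9E.
Leading byte 0xCD = 11001101 matches 110xxxxx → 2-byte sequence.
Byte 1: 0xCD = 11001101, payload 01101 (5 bits).
Byte 2: 0x9E = 10011110 (10xxxxxx ✓), payload 011110.
Concatenate: 01101011110 = 0x35E (11 bits → U+035E).

U+035E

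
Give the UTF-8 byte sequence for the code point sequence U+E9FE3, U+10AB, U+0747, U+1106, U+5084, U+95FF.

F3 A9 BF A3 E1 82 AB DD 87 E1 84 86 E5 82 84 E9 97 BF

U+E9FE3: 4-byte form → F3 A9 BF A3.
U+10AB: 3-byte form → E1 82 AB.
U+0747: 2-byte form → DD 87.
U+1106: 3-byte form → E1 84 86.
U+5084: 3-byte form → E5 82 84.
U+95FF: 3-byte form → E9 97 BF.
Concatenated (18 bytes): F3 A9 BF A3 E1 82 AB DD 87 E1 84 86 E5 82 84 E9 97 BF.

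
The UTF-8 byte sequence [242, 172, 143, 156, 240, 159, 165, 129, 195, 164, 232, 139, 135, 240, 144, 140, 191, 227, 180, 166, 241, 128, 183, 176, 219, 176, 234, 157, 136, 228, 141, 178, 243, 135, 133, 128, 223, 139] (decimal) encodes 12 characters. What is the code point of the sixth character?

Offset 0: leading byte 0xF2 = 11110010 → 4-byte char #1 = F2 AC 8F 9C.
Offset 4: leading byte 0xF0 = 11110000 → 4-byte char #2 = F0 9F A5 81.
Offset 8: leading byte 0xC3 = 11000011 → 2-byte char #3 = C3 A4.
Offset 10: leading byte 0xE8 = 11101000 → 3-byte char #4 = E8 8B 87.
Offset 13: leading byte 0xF0 = 11110000 → 4-byte char #5 = F0 90 8C BF.
Offset 17: leading byte 0xE3 = 11100011 → 3-byte char #6 = E3 B4 A6.
Leading byte 0xE3 = 11100011 matches 1110xxxx → 3-byte sequence.
Byte 1: 0xE3 = 11100011, payload 0011 (4 bits).
Byte 2: 0xB4 = 10110100 (10xxxxxx ✓), payload 110100.
Byte 3: 0xA6 = 10100110 (10xxxxxx ✓), payload 100110.
Concatenate: 0011110100100110 = 0x3D26 (16 bits → U+3D26).

U+3D26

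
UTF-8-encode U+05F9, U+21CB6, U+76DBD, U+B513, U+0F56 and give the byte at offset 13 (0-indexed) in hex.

U+05F9 → 2-byte form D7 B9 at offsets 0–1.
U+21CB6 → 4-byte form F0 A1 B2 B6 at offsets 2–5.
U+76DBD → 4-byte form F1 B6 B6 BD at offsets 6–9.
U+B513 → 3-byte form EB 94 93 at offsets 10–12.
U+0F56 → 3-byte form E0 BD 96 at offsets 13–15.
Offset 13 falls in char 5's range; it's byte 1 of E0 BD 96 = 0xE0.

0xE0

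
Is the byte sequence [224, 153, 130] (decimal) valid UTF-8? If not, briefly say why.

Leading byte 0xE0 = 11100000 → 3-byte form.
Continuation bytes all match 10xxxxxx. Payload decodes to 0x642.
But 0x642 < 0x800, the minimum for a 3-byte sequence — this is an overlong encoding.

invalid (overlong encoding)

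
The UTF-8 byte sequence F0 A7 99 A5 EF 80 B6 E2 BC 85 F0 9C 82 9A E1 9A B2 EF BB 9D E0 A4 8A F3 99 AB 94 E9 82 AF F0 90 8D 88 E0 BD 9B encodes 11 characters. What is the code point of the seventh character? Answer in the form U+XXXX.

U+090A

Offset 0: leading byte 0xF0 = 11110000 → 4-byte char #1 = F0 A7 99 A5.
Offset 4: leading byte 0xEF = 11101111 → 3-byte char #2 = EF 80 B6.
Offset 7: leading byte 0xE2 = 11100010 → 3-byte char #3 = E2 BC 85.
Offset 10: leading byte 0xF0 = 11110000 → 4-byte char #4 = F0 9C 82 9A.
Offset 14: leading byte 0xE1 = 11100001 → 3-byte char #5 = E1 9A B2.
Offset 17: leading byte 0xEF = 11101111 → 3-byte char #6 = EF BB 9D.
Offset 20: leading byte 0xE0 = 11100000 → 3-byte char #7 = E0 A4 8A.
Leading byte 0xE0 = 11100000 matches 1110xxxx → 3-byte sequence.
Byte 1: 0xE0 = 11100000, payload 0000 (4 bits).
Byte 2: 0xA4 = 10100100 (10xxxxxx ✓), payload 100100.
Byte 3: 0x8A = 10001010 (10xxxxxx ✓), payload 001010.
Concatenate: 0000100100001010 = 0x90A (16 bits → U+090A).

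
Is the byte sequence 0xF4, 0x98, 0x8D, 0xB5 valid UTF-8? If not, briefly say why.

invalid (encodes a value above U+10FFFF)

Leading byte 0xF4 = 11110100 → 4-byte form.
Payload = 0x118375, which exceeds U+10FFFF, the maximum Unicode code point. (Leading bytes F5–FF, or F4 followed by ≥ 0x90, are invalid.)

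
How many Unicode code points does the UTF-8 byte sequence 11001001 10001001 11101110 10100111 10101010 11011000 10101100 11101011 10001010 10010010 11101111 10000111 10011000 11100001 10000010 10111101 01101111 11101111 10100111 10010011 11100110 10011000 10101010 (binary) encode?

Byte at offset 0: 0xC9 = 11001001 → 2-byte char (#1). Advance 2.
Byte at offset 2: 0xEE = 11101110 → 3-byte char (#2). Advance 3.
Byte at offset 5: 0xD8 = 11011000 → 2-byte char (#3). Advance 2.
Byte at offset 7: 0xEB = 11101011 → 3-byte char (#4). Advance 3.
Byte at offset 10: 0xEF = 11101111 → 3-byte char (#5). Advance 3.
Byte at offset 13: 0xE1 = 11100001 → 3-byte char (#6). Advance 3.
Byte at offset 16: 0x6F = 01101111 → 1-byte char (#7). Advance 1.
Byte at offset 17: 0xEF = 11101111 → 3-byte char (#8). Advance 3.
Byte at offset 20: 0xE6 = 11100110 → 3-byte char (#9). Advance 3.
Reached end at offset 23 after 9 code points.

9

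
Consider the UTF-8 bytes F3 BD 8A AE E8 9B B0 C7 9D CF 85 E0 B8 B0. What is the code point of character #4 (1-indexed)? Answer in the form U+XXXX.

U+03C5

Offset 0: leading byte 0xF3 = 11110011 → 4-byte char #1 = F3 BD 8A AE.
Offset 4: leading byte 0xE8 = 11101000 → 3-byte char #2 = E8 9B B0.
Offset 7: leading byte 0xC7 = 11000111 → 2-byte char #3 = C7 9D.
Offset 9: leading byte 0xCF = 11001111 → 2-byte char #4 = CF 85.
Leading byte 0xCF = 11001111 matches 110xxxxx → 2-byte sequence.
Byte 1: 0xCF = 11001111, payload 01111 (5 bits).
Byte 2: 0x85 = 10000101 (10xxxxxx ✓), payload 000101.
Concatenate: 01111000101 = 0x3C5 (11 bits → U+03C5).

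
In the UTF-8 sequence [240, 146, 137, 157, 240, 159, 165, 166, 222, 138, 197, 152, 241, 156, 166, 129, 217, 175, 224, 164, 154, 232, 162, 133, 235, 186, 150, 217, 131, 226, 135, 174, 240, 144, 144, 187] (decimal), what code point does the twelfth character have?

U+1043B

Offset 0: leading byte 0xF0 = 11110000 → 4-byte char #1 = F0 92 89 9D.
Offset 4: leading byte 0xF0 = 11110000 → 4-byte char #2 = F0 9F A5 A6.
Offset 8: leading byte 0xDE = 11011110 → 2-byte char #3 = DE 8A.
Offset 10: leading byte 0xC5 = 11000101 → 2-byte char #4 = C5 98.
Offset 12: leading byte 0xF1 = 11110001 → 4-byte char #5 = F1 9C A6 81.
Offset 16: leading byte 0xD9 = 11011001 → 2-byte char #6 = D9 AF.
Offset 18: leading byte 0xE0 = 11100000 → 3-byte char #7 = E0 A4 9A.
Offset 21: leading byte 0xE8 = 11101000 → 3-byte char #8 = E8 A2 85.
Offset 24: leading byte 0xEB = 11101011 → 3-byte char #9 = EB BA 96.
Offset 27: leading byte 0xD9 = 11011001 → 2-byte char #10 = D9 83.
Offset 29: leading byte 0xE2 = 11100010 → 3-byte char #11 = E2 87 AE.
Offset 32: leading byte 0xF0 = 11110000 → 4-byte char #12 = F0 90 90 BB.
Leading byte 0xF0 = 11110000 matches 11110xxx → 4-byte sequence.
Byte 1: 0xF0 = 11110000, payload 000 (3 bits).
Byte 2: 0x90 = 10010000 (10xxxxxx ✓), payload 010000.
Byte 3: 0x90 = 10010000 (10xxxxxx ✓), payload 010000.
Byte 4: 0xBB = 10111011 (10xxxxxx ✓), payload 111011.
Concatenate: 000010000010000111011 = 0x1043B (21 bits → U+1043B).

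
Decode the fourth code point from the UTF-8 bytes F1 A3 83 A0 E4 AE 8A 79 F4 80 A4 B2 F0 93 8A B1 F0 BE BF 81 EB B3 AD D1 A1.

U+100932

Offset 0: leading byte 0xF1 = 11110001 → 4-byte char #1 = F1 A3 83 A0.
Offset 4: leading byte 0xE4 = 11100100 → 3-byte char #2 = E4 AE 8A.
Offset 7: leading byte 0x79 = 01111001 → 1-byte char #3 = 79.
Offset 8: leading byte 0xF4 = 11110100 → 4-byte char #4 = F4 80 A4 B2.
Leading byte 0xF4 = 11110100 matches 11110xxx → 4-byte sequence.
Byte 1: 0xF4 = 11110100, payload 100 (3 bits).
Byte 2: 0x80 = 10000000 (10xxxxxx ✓), payload 000000.
Byte 3: 0xA4 = 10100100 (10xxxxxx ✓), payload 100100.
Byte 4: 0xB2 = 10110010 (10xxxxxx ✓), payload 110010.
Concatenate: 100000000100100110010 = 0x100932 (21 bits → U+100932).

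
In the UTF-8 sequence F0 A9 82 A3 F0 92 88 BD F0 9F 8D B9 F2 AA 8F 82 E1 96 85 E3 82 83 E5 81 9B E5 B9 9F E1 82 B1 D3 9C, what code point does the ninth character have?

Offset 0: leading byte 0xF0 = 11110000 → 4-byte char #1 = F0 A9 82 A3.
Offset 4: leading byte 0xF0 = 11110000 → 4-byte char #2 = F0 92 88 BD.
Offset 8: leading byte 0xF0 = 11110000 → 4-byte char #3 = F0 9F 8D B9.
Offset 12: leading byte 0xF2 = 11110010 → 4-byte char #4 = F2 AA 8F 82.
Offset 16: leading byte 0xE1 = 11100001 → 3-byte char #5 = E1 96 85.
Offset 19: leading byte 0xE3 = 11100011 → 3-byte char #6 = E3 82 83.
Offset 22: leading byte 0xE5 = 11100101 → 3-byte char #7 = E5 81 9B.
Offset 25: leading byte 0xE5 = 11100101 → 3-byte char #8 = E5 B9 9F.
Offset 28: leading byte 0xE1 = 11100001 → 3-byte char #9 = E1 82 B1.
Leading byte 0xE1 = 11100001 matches 1110xxxx → 3-byte sequence.
Byte 1: 0xE1 = 11100001, payload 0001 (4 bits).
Byte 2: 0x82 = 10000010 (10xxxxxx ✓), payload 000010.
Byte 3: 0xB1 = 10110001 (10xxxxxx ✓), payload 110001.
Concatenate: 0001000010110001 = 0x10B1 (16 bits → U+10B1).

U+10B1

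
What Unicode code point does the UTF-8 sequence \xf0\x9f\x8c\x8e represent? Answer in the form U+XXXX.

Leading byte 0xF0 = 11110000 matches 11110xxx → 4-byte sequence.
Byte 1: 0xF0 = 11110000, payload 000 (3 bits).
Byte 2: 0x9F = 10011111 (10xxxxxx ✓), payload 011111.
Byte 3: 0x8C = 10001100 (10xxxxxx ✓), payload 001100.
Byte 4: 0x8E = 10001110 (10xxxxxx ✓), payload 001110.
Concatenate: 000011111001100001110 = 0x1F30E (21 bits → U+1F30E).

U+1F30E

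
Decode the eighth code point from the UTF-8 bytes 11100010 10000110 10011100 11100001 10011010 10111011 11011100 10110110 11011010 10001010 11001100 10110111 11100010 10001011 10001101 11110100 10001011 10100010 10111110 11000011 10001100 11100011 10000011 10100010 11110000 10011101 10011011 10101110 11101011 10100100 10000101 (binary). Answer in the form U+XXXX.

U+00CC

Offset 0: leading byte 0xE2 = 11100010 → 3-byte char #1 = E2 86 9C.
Offset 3: leading byte 0xE1 = 11100001 → 3-byte char #2 = E1 9A BB.
Offset 6: leading byte 0xDC = 11011100 → 2-byte char #3 = DC B6.
Offset 8: leading byte 0xDA = 11011010 → 2-byte char #4 = DA 8A.
Offset 10: leading byte 0xCC = 11001100 → 2-byte char #5 = CC B7.
Offset 12: leading byte 0xE2 = 11100010 → 3-byte char #6 = E2 8B 8D.
Offset 15: leading byte 0xF4 = 11110100 → 4-byte char #7 = F4 8B A2 BE.
Offset 19: leading byte 0xC3 = 11000011 → 2-byte char #8 = C3 8C.
Leading byte 0xC3 = 11000011 matches 110xxxxx → 2-byte sequence.
Byte 1: 0xC3 = 11000011, payload 00011 (5 bits).
Byte 2: 0x8C = 10001100 (10xxxxxx ✓), payload 001100.
Concatenate: 00011001100 = 0xCC (11 bits → U+00CC).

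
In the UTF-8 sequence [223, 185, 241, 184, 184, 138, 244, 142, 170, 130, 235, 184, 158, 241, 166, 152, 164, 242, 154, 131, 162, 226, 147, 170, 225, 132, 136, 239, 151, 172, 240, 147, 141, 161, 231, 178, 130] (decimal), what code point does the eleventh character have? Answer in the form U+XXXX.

U+7C82

Offset 0: leading byte 0xDF = 11011111 → 2-byte char #1 = DF B9.
Offset 2: leading byte 0xF1 = 11110001 → 4-byte char #2 = F1 B8 B8 8A.
Offset 6: leading byte 0xF4 = 11110100 → 4-byte char #3 = F4 8E AA 82.
Offset 10: leading byte 0xEB = 11101011 → 3-byte char #4 = EB B8 9E.
Offset 13: leading byte 0xF1 = 11110001 → 4-byte char #5 = F1 A6 98 A4.
Offset 17: leading byte 0xF2 = 11110010 → 4-byte char #6 = F2 9A 83 A2.
Offset 21: leading byte 0xE2 = 11100010 → 3-byte char #7 = E2 93 AA.
Offset 24: leading byte 0xE1 = 11100001 → 3-byte char #8 = E1 84 88.
Offset 27: leading byte 0xEF = 11101111 → 3-byte char #9 = EF 97 AC.
Offset 30: leading byte 0xF0 = 11110000 → 4-byte char #10 = F0 93 8D A1.
Offset 34: leading byte 0xE7 = 11100111 → 3-byte char #11 = E7 B2 82.
Leading byte 0xE7 = 11100111 matches 1110xxxx → 3-byte sequence.
Byte 1: 0xE7 = 11100111, payload 0111 (4 bits).
Byte 2: 0xB2 = 10110010 (10xxxxxx ✓), payload 110010.
Byte 3: 0x82 = 10000010 (10xxxxxx ✓), payload 000010.
Concatenate: 0111110010000010 = 0x7C82 (16 bits → U+7C82).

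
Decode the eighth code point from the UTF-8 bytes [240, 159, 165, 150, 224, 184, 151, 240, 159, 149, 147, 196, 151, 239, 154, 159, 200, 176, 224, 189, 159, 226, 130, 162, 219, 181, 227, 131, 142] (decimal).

Offset 0: leading byte 0xF0 = 11110000 → 4-byte char #1 = F0 9F A5 96.
Offset 4: leading byte 0xE0 = 11100000 → 3-byte char #2 = E0 B8 97.
Offset 7: leading byte 0xF0 = 11110000 → 4-byte char #3 = F0 9F 95 93.
Offset 11: leading byte 0xC4 = 11000100 → 2-byte char #4 = C4 97.
Offset 13: leading byte 0xEF = 11101111 → 3-byte char #5 = EF 9A 9F.
Offset 16: leading byte 0xC8 = 11001000 → 2-byte char #6 = C8 B0.
Offset 18: leading byte 0xE0 = 11100000 → 3-byte char #7 = E0 BD 9F.
Offset 21: leading byte 0xE2 = 11100010 → 3-byte char #8 = E2 82 A2.
Leading byte 0xE2 = 11100010 matches 1110xxxx → 3-byte sequence.
Byte 1: 0xE2 = 11100010, payload 0010 (4 bits).
Byte 2: 0x82 = 10000010 (10xxxxxx ✓), payload 000010.
Byte 3: 0xA2 = 10100010 (10xxxxxx ✓), payload 100010.
Concatenate: 0010000010100010 = 0x20A2 (16 bits → U+20A2).

U+20A2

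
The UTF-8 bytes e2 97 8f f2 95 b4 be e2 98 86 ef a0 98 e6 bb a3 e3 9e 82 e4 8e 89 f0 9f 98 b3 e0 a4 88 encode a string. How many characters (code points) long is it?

9

Byte at offset 0: 0xE2 = 11100010 → 3-byte char (#1). Advance 3.
Byte at offset 3: 0xF2 = 11110010 → 4-byte char (#2). Advance 4.
Byte at offset 7: 0xE2 = 11100010 → 3-byte char (#3). Advance 3.
Byte at offset 10: 0xEF = 11101111 → 3-byte char (#4). Advance 3.
Byte at offset 13: 0xE6 = 11100110 → 3-byte char (#5). Advance 3.
Byte at offset 16: 0xE3 = 11100011 → 3-byte char (#6). Advance 3.
Byte at offset 19: 0xE4 = 11100100 → 3-byte char (#7). Advance 3.
Byte at offset 22: 0xF0 = 11110000 → 4-byte char (#8). Advance 4.
Byte at offset 26: 0xE0 = 11100000 → 3-byte char (#9). Advance 3.
Reached end at offset 29 after 9 code points.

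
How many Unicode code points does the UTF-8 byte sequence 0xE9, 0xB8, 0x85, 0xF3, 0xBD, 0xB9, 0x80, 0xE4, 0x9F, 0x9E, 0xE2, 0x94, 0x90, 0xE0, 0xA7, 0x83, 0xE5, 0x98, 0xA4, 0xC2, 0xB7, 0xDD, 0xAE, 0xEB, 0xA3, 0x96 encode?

9

Byte at offset 0: 0xE9 = 11101001 → 3-byte char (#1). Advance 3.
Byte at offset 3: 0xF3 = 11110011 → 4-byte char (#2). Advance 4.
Byte at offset 7: 0xE4 = 11100100 → 3-byte char (#3). Advance 3.
Byte at offset 10: 0xE2 = 11100010 → 3-byte char (#4). Advance 3.
Byte at offset 13: 0xE0 = 11100000 → 3-byte char (#5). Advance 3.
Byte at offset 16: 0xE5 = 11100101 → 3-byte char (#6). Advance 3.
Byte at offset 19: 0xC2 = 11000010 → 2-byte char (#7). Advance 2.
Byte at offset 21: 0xDD = 11011101 → 2-byte char (#8). Advance 2.
Byte at offset 23: 0xEB = 11101011 → 3-byte char (#9). Advance 3.
Reached end at offset 26 after 9 code points.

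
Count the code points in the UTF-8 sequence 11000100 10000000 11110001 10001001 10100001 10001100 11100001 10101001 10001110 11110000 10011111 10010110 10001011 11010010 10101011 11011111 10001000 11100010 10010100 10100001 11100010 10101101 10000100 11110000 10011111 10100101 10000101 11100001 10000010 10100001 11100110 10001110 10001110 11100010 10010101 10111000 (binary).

Byte at offset 0: 0xC4 = 11000100 → 2-byte char (#1). Advance 2.
Byte at offset 2: 0xF1 = 11110001 → 4-byte char (#2). Advance 4.
Byte at offset 6: 0xE1 = 11100001 → 3-byte char (#3). Advance 3.
Byte at offset 9: 0xF0 = 11110000 → 4-byte char (#4). Advance 4.
Byte at offset 13: 0xD2 = 11010010 → 2-byte char (#5). Advance 2.
Byte at offset 15: 0xDF = 11011111 → 2-byte char (#6). Advance 2.
Byte at offset 17: 0xE2 = 11100010 → 3-byte char (#7). Advance 3.
Byte at offset 20: 0xE2 = 11100010 → 3-byte char (#8). Advance 3.
Byte at offset 23: 0xF0 = 11110000 → 4-byte char (#9). Advance 4.
Byte at offset 27: 0xE1 = 11100001 → 3-byte char (#10). Advance 3.
Byte at offset 30: 0xE6 = 11100110 → 3-byte char (#11). Advance 3.
Byte at offset 33: 0xE2 = 11100010 → 3-byte char (#12). Advance 3.
Reached end at offset 36 after 12 code points.

12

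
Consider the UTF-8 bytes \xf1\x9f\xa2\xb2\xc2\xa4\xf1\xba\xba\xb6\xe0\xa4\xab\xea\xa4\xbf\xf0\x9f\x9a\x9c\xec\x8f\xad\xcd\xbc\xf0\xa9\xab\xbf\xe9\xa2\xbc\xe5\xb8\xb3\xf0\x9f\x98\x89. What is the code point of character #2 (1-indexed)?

U+00A4

Offset 0: leading byte 0xF1 = 11110001 → 4-byte char #1 = F1 9F A2 B2.
Offset 4: leading byte 0xC2 = 11000010 → 2-byte char #2 = C2 A4.
Leading byte 0xC2 = 11000010 matches 110xxxxx → 2-byte sequence.
Byte 1: 0xC2 = 11000010, payload 00010 (5 bits).
Byte 2: 0xA4 = 10100100 (10xxxxxx ✓), payload 100100.
Concatenate: 00010100100 = 0xA4 (11 bits → U+00A4).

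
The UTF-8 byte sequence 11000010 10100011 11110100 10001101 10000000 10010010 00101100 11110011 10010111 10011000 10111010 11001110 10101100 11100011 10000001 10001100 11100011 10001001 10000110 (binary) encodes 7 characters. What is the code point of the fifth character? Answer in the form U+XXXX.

Offset 0: leading byte 0xC2 = 11000010 → 2-byte char #1 = C2 A3.
Offset 2: leading byte 0xF4 = 11110100 → 4-byte char #2 = F4 8D 80 92.
Offset 6: leading byte 0x2C = 00101100 → 1-byte char #3 = 2C.
Offset 7: leading byte 0xF3 = 11110011 → 4-byte char #4 = F3 97 98 BA.
Offset 11: leading byte 0xCE = 11001110 → 2-byte char #5 = CE AC.
Leading byte 0xCE = 11001110 matches 110xxxxx → 2-byte sequence.
Byte 1: 0xCE = 11001110, payload 01110 (5 bits).
Byte 2: 0xAC = 10101100 (10xxxxxx ✓), payload 101100.
Concatenate: 01110101100 = 0x3AC (11 bits → U+03AC).

U+03AC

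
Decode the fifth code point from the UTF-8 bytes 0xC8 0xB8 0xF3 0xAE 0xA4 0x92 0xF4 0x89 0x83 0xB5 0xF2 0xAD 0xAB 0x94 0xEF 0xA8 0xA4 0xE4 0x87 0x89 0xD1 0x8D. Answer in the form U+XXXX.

Offset 0: leading byte 0xC8 = 11001000 → 2-byte char #1 = C8 B8.
Offset 2: leading byte 0xF3 = 11110011 → 4-byte char #2 = F3 AE A4 92.
Offset 6: leading byte 0xF4 = 11110100 → 4-byte char #3 = F4 89 83 B5.
Offset 10: leading byte 0xF2 = 11110010 → 4-byte char #4 = F2 AD AB 94.
Offset 14: leading byte 0xEF = 11101111 → 3-byte char #5 = EF A8 A4.
Leading byte 0xEF = 11101111 matches 1110xxxx → 3-byte sequence.
Byte 1: 0xEF = 11101111, payload 1111 (4 bits).
Byte 2: 0xA8 = 10101000 (10xxxxxx ✓), payload 101000.
Byte 3: 0xA4 = 10100100 (10xxxxxx ✓), payload 100100.
Concatenate: 1111101000100100 = 0xFA24 (16 bits → U+FA24).

U+FA24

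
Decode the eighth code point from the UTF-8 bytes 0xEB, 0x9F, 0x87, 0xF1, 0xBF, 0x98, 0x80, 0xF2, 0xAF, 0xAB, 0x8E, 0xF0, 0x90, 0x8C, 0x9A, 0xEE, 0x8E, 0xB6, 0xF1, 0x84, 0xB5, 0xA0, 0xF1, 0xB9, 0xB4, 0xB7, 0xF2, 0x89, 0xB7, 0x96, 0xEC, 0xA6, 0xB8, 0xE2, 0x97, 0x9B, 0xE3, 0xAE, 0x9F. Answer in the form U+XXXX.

U+89DD6

Offset 0: leading byte 0xEB = 11101011 → 3-byte char #1 = EB 9F 87.
Offset 3: leading byte 0xF1 = 11110001 → 4-byte char #2 = F1 BF 98 80.
Offset 7: leading byte 0xF2 = 11110010 → 4-byte char #3 = F2 AF AB 8E.
Offset 11: leading byte 0xF0 = 11110000 → 4-byte char #4 = F0 90 8C 9A.
Offset 15: leading byte 0xEE = 11101110 → 3-byte char #5 = EE 8E B6.
Offset 18: leading byte 0xF1 = 11110001 → 4-byte char #6 = F1 84 B5 A0.
Offset 22: leading byte 0xF1 = 11110001 → 4-byte char #7 = F1 B9 B4 B7.
Offset 26: leading byte 0xF2 = 11110010 → 4-byte char #8 = F2 89 B7 96.
Leading byte 0xF2 = 11110010 matches 11110xxx → 4-byte sequence.
Byte 1: 0xF2 = 11110010, payload 010 (3 bits).
Byte 2: 0x89 = 10001001 (10xxxxxx ✓), payload 001001.
Byte 3: 0xB7 = 10110111 (10xxxxxx ✓), payload 110111.
Byte 4: 0x96 = 10010110 (10xxxxxx ✓), payload 010110.
Concatenate: 010001001110111010110 = 0x89DD6 (21 bits → U+89DD6).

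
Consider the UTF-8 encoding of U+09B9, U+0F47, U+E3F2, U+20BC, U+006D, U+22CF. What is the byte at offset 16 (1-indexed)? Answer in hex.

0x8F

1-indexed offset 16 is 0-indexed offset 15.
U+09B9 → 3-byte form E0 A6 B9 at offsets 0–2.
U+0F47 → 3-byte form E0 BD 87 at offsets 3–5.
U+E3F2 → 3-byte form EE 8F B2 at offsets 6–8.
U+20BC → 3-byte form E2 82 BC at offsets 9–11.
U+006D → 1-byte form 6D at offsets 12–12.
U+22CF → 3-byte form E2 8B 8F at offsets 13–15.
Offset 15 falls in char 6's range; it's byte 3 of E2 8B 8F = 0x8F.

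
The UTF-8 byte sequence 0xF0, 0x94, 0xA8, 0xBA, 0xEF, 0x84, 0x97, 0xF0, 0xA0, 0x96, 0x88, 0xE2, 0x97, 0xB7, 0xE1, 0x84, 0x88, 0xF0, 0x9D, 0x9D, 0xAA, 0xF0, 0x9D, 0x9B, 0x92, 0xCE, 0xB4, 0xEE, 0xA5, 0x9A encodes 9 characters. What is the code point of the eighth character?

Offset 0: leading byte 0xF0 = 11110000 → 4-byte char #1 = F0 94 A8 BA.
Offset 4: leading byte 0xEF = 11101111 → 3-byte char #2 = EF 84 97.
Offset 7: leading byte 0xF0 = 11110000 → 4-byte char #3 = F0 A0 96 88.
Offset 11: leading byte 0xE2 = 11100010 → 3-byte char #4 = E2 97 B7.
Offset 14: leading byte 0xE1 = 11100001 → 3-byte char #5 = E1 84 88.
Offset 17: leading byte 0xF0 = 11110000 → 4-byte char #6 = F0 9D 9D AA.
Offset 21: leading byte 0xF0 = 11110000 → 4-byte char #7 = F0 9D 9B 92.
Offset 25: leading byte 0xCE = 11001110 → 2-byte char #8 = CE B4.
Leading byte 0xCE = 11001110 matches 110xxxxx → 2-byte sequence.
Byte 1: 0xCE = 11001110, payload 01110 (5 bits).
Byte 2: 0xB4 = 10110100 (10xxxxxx ✓), payload 110100.
Concatenate: 01110110100 = 0x3B4 (11 bits → U+03B4).

U+03B4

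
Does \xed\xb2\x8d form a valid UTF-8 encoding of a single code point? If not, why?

Structurally a 3-byte sequence; payload = 0xDC8D.
But 0xDC8D is in U+D800–U+DFFF, the surrogate range. Surrogates are not Unicode scalar values and are forbidden in UTF-8.

invalid (encodes a surrogate (U+D800–U+DFFF))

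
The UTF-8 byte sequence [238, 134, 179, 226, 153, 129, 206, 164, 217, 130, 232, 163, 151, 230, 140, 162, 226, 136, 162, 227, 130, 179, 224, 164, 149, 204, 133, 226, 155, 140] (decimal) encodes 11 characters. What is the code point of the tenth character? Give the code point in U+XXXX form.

U+0305

Offset 0: leading byte 0xEE = 11101110 → 3-byte char #1 = EE 86 B3.
Offset 3: leading byte 0xE2 = 11100010 → 3-byte char #2 = E2 99 81.
Offset 6: leading byte 0xCE = 11001110 → 2-byte char #3 = CE A4.
Offset 8: leading byte 0xD9 = 11011001 → 2-byte char #4 = D9 82.
Offset 10: leading byte 0xE8 = 11101000 → 3-byte char #5 = E8 A3 97.
Offset 13: leading byte 0xE6 = 11100110 → 3-byte char #6 = E6 8C A2.
Offset 16: leading byte 0xE2 = 11100010 → 3-byte char #7 = E2 88 A2.
Offset 19: leading byte 0xE3 = 11100011 → 3-byte char #8 = E3 82 B3.
Offset 22: leading byte 0xE0 = 11100000 → 3-byte char #9 = E0 A4 95.
Offset 25: leading byte 0xCC = 11001100 → 2-byte char #10 = CC 85.
Leading byte 0xCC = 11001100 matches 110xxxxx → 2-byte sequence.
Byte 1: 0xCC = 11001100, payload 01100 (5 bits).
Byte 2: 0x85 = 10000101 (10xxxxxx ✓), payload 000101.
Concatenate: 01100000101 = 0x305 (11 bits → U+0305).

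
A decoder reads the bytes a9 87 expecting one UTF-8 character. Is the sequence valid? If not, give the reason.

invalid (continuation byte with no leading byte)

Byte 0xA9 = 10101001 has the form 10xxxxxx — a continuation byte — but there is no preceding leading byte.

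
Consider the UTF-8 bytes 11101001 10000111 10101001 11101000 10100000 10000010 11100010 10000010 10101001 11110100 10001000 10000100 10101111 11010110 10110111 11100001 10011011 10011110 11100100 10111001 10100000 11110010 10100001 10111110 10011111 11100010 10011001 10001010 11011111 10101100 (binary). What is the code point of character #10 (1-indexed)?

U+07EC

Offset 0: leading byte 0xE9 = 11101001 → 3-byte char #1 = E9 87 A9.
Offset 3: leading byte 0xE8 = 11101000 → 3-byte char #2 = E8 A0 82.
Offset 6: leading byte 0xE2 = 11100010 → 3-byte char #3 = E2 82 A9.
Offset 9: leading byte 0xF4 = 11110100 → 4-byte char #4 = F4 88 84 AF.
Offset 13: leading byte 0xD6 = 11010110 → 2-byte char #5 = D6 B7.
Offset 15: leading byte 0xE1 = 11100001 → 3-byte char #6 = E1 9B 9E.
Offset 18: leading byte 0xE4 = 11100100 → 3-byte char #7 = E4 B9 A0.
Offset 21: leading byte 0xF2 = 11110010 → 4-byte char #8 = F2 A1 BE 9F.
Offset 25: leading byte 0xE2 = 11100010 → 3-byte char #9 = E2 99 8A.
Offset 28: leading byte 0xDF = 11011111 → 2-byte char #10 = DF AC.
Leading byte 0xDF = 11011111 matches 110xxxxx → 2-byte sequence.
Byte 1: 0xDF = 11011111, payload 11111 (5 bits).
Byte 2: 0xAC = 10101100 (10xxxxxx ✓), payload 101100.
Concatenate: 11111101100 = 0x7EC (11 bits → U+07EC).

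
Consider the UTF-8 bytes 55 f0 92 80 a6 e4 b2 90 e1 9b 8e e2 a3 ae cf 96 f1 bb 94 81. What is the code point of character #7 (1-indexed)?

Offset 0: leading byte 0x55 = 01010101 → 1-byte char #1 = 55.
Offset 1: leading byte 0xF0 = 11110000 → 4-byte char #2 = F0 92 80 A6.
Offset 5: leading byte 0xE4 = 11100100 → 3-byte char #3 = E4 B2 90.
Offset 8: leading byte 0xE1 = 11100001 → 3-byte char #4 = E1 9B 8E.
Offset 11: leading byte 0xE2 = 11100010 → 3-byte char #5 = E2 A3 AE.
Offset 14: leading byte 0xCF = 11001111 → 2-byte char #6 = CF 96.
Offset 16: leading byte 0xF1 = 11110001 → 4-byte char #7 = F1 BB 94 81.
Leading byte 0xF1 = 11110001 matches 11110xxx → 4-byte sequence.
Byte 1: 0xF1 = 11110001, payload 001 (3 bits).
Byte 2: 0xBB = 10111011 (10xxxxxx ✓), payload 111011.
Byte 3: 0x94 = 10010100 (10xxxxxx ✓), payload 010100.
Byte 4: 0x81 = 10000001 (10xxxxxx ✓), payload 000001.
Concatenate: 001111011010100000001 = 0x7B501 (21 bits → U+7B501).

U+7B501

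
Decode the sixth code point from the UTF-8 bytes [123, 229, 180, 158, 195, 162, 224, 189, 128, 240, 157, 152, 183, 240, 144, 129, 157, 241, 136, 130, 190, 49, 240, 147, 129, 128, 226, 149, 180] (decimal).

Offset 0: leading byte 0x7B = 01111011 → 1-byte char #1 = 7B.
Offset 1: leading byte 0xE5 = 11100101 → 3-byte char #2 = E5 B4 9E.
Offset 4: leading byte 0xC3 = 11000011 → 2-byte char #3 = C3 A2.
Offset 6: leading byte 0xE0 = 11100000 → 3-byte char #4 = E0 BD 80.
Offset 9: leading byte 0xF0 = 11110000 → 4-byte char #5 = F0 9D 98 B7.
Offset 13: leading byte 0xF0 = 11110000 → 4-byte char #6 = F0 90 81 9D.
Leading byte 0xF0 = 11110000 matches 11110xxx → 4-byte sequence.
Byte 1: 0xF0 = 11110000, payload 000 (3 bits).
Byte 2: 0x90 = 10010000 (10xxxxxx ✓), payload 010000.
Byte 3: 0x81 = 10000001 (10xxxxxx ✓), payload 000001.
Byte 4: 0x9D = 10011101 (10xxxxxx ✓), payload 011101.
Concatenate: 000010000000001011101 = 0x1005D (21 bits → U+1005D).

U+1005D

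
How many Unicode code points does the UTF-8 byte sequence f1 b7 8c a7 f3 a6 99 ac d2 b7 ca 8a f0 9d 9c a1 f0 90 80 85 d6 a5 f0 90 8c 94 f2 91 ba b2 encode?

Byte at offset 0: 0xF1 = 11110001 → 4-byte char (#1). Advance 4.
Byte at offset 4: 0xF3 = 11110011 → 4-byte char (#2). Advance 4.
Byte at offset 8: 0xD2 = 11010010 → 2-byte char (#3). Advance 2.
Byte at offset 10: 0xCA = 11001010 → 2-byte char (#4). Advance 2.
Byte at offset 12: 0xF0 = 11110000 → 4-byte char (#5). Advance 4.
Byte at offset 16: 0xF0 = 11110000 → 4-byte char (#6). Advance 4.
Byte at offset 20: 0xD6 = 11010110 → 2-byte char (#7). Advance 2.
Byte at offset 22: 0xF0 = 11110000 → 4-byte char (#8). Advance 4.
Byte at offset 26: 0xF2 = 11110010 → 4-byte char (#9). Advance 4.
Reached end at offset 30 after 9 code points.

9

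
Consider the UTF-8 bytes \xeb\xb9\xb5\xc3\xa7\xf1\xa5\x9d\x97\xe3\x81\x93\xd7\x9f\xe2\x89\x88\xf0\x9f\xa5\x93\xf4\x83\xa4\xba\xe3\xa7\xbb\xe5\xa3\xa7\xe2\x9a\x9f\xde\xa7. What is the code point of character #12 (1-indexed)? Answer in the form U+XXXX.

U+07A7

Offset 0: leading byte 0xEB = 11101011 → 3-byte char #1 = EB B9 B5.
Offset 3: leading byte 0xC3 = 11000011 → 2-byte char #2 = C3 A7.
Offset 5: leading byte 0xF1 = 11110001 → 4-byte char #3 = F1 A5 9D 97.
Offset 9: leading byte 0xE3 = 11100011 → 3-byte char #4 = E3 81 93.
Offset 12: leading byte 0xD7 = 11010111 → 2-byte char #5 = D7 9F.
Offset 14: leading byte 0xE2 = 11100010 → 3-byte char #6 = E2 89 88.
Offset 17: leading byte 0xF0 = 11110000 → 4-byte char #7 = F0 9F A5 93.
Offset 21: leading byte 0xF4 = 11110100 → 4-byte char #8 = F4 83 A4 BA.
Offset 25: leading byte 0xE3 = 11100011 → 3-byte char #9 = E3 A7 BB.
Offset 28: leading byte 0xE5 = 11100101 → 3-byte char #10 = E5 A3 A7.
Offset 31: leading byte 0xE2 = 11100010 → 3-byte char #11 = E2 9A 9F.
Offset 34: leading byte 0xDE = 11011110 → 2-byte char #12 = DE A7.
Leading byte 0xDE = 11011110 matches 110xxxxx → 2-byte sequence.
Byte 1: 0xDE = 11011110, payload 11110 (5 bits).
Byte 2: 0xA7 = 10100111 (10xxxxxx ✓), payload 100111.
Concatenate: 11110100111 = 0x7A7 (11 bits → U+07A7).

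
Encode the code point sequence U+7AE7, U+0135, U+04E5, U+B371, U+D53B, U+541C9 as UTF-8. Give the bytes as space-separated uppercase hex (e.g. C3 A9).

E7 AB A7 C4 B5 D3 A5 EB 8D B1 ED 94 BB F1 94 87 89

U+7AE7: 3-byte form → E7 AB A7.
U+0135: 2-byte form → C4 B5.
U+04E5: 2-byte form → D3 A5.
U+B371: 3-byte form → EB 8D B1.
U+D53B: 3-byte form → ED 94 BB.
U+541C9: 4-byte form → F1 94 87 89.
Concatenated (17 bytes): E7 AB A7 C4 B5 D3 A5 EB 8D B1 ED 94 BB F1 94 87 89.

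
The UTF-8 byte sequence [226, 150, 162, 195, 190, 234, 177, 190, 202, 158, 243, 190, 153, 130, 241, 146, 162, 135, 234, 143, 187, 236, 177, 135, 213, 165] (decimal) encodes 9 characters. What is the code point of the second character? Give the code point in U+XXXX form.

U+00FE

Offset 0: leading byte 0xE2 = 11100010 → 3-byte char #1 = E2 96 A2.
Offset 3: leading byte 0xC3 = 11000011 → 2-byte char #2 = C3 BE.
Leading byte 0xC3 = 11000011 matches 110xxxxx → 2-byte sequence.
Byte 1: 0xC3 = 11000011, payload 00011 (5 bits).
Byte 2: 0xBE = 10111110 (10xxxxxx ✓), payload 111110.
Concatenate: 00011111110 = 0xFE (11 bits → U+00FE).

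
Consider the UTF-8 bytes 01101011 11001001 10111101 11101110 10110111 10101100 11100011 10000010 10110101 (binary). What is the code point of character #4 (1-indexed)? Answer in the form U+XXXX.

Offset 0: leading byte 0x6B = 01101011 → 1-byte char #1 = 6B.
Offset 1: leading byte 0xC9 = 11001001 → 2-byte char #2 = C9 BD.
Offset 3: leading byte 0xEE = 11101110 → 3-byte char #3 = EE B7 AC.
Offset 6: leading byte 0xE3 = 11100011 → 3-byte char #4 = E3 82 B5.
Leading byte 0xE3 = 11100011 matches 1110xxxx → 3-byte sequence.
Byte 1: 0xE3 = 11100011, payload 0011 (4 bits).
Byte 2: 0x82 = 10000010 (10xxxxxx ✓), payload 000010.
Byte 3: 0xB5 = 10110101 (10xxxxxx ✓), payload 110101.
Concatenate: 0011000010110101 = 0x30B5 (16 bits → U+30B5).

U+30B5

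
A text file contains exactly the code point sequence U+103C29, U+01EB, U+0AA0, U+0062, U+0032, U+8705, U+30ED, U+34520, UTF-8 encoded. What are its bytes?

U+103C29: 4-byte form → F4 83 B0 A9.
U+01EB: 2-byte form → C7 AB.
U+0AA0: 3-byte form → E0 AA A0.
U+0062: 1-byte form → 62.
U+0032: 1-byte form → 32.
U+8705: 3-byte form → E8 9C 85.
U+30ED: 3-byte form → E3 83 AD.
U+34520: 4-byte form → F0 B4 94 A0.
Concatenated (21 bytes): F4 83 B0 A9 C7 AB E0 AA A0 62 32 E8 9C 85 E3 83 AD F0 B4 94 A0.

F4 83 B0 A9 C7 AB E0 AA A0 62 32 E8 9C 85 E3 83 AD F0 B4 94 A0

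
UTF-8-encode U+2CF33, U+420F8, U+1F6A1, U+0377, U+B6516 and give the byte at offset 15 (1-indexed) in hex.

0xF2

1-indexed offset 15 is 0-indexed offset 14.
U+2CF33 → 4-byte form F0 AC BC B3 at offsets 0–3.
U+420F8 → 4-byte form F1 82 83 B8 at offsets 4–7.
U+1F6A1 → 4-byte form F0 9F 9A A1 at offsets 8–11.
U+0377 → 2-byte form CD B7 at offsets 12–13.
U+B6516 → 4-byte form F2 B6 94 96 at offsets 14–17.
Offset 14 falls in char 5's range; it's byte 1 of F2 B6 94 96 = 0xF2.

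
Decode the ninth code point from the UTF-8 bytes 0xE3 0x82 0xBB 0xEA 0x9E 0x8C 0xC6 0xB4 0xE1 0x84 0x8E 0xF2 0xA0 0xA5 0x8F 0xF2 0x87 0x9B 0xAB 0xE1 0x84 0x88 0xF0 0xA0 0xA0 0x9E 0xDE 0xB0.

U+07B0

Offset 0: leading byte 0xE3 = 11100011 → 3-byte char #1 = E3 82 BB.
Offset 3: leading byte 0xEA = 11101010 → 3-byte char #2 = EA 9E 8C.
Offset 6: leading byte 0xC6 = 11000110 → 2-byte char #3 = C6 B4.
Offset 8: leading byte 0xE1 = 11100001 → 3-byte char #4 = E1 84 8E.
Offset 11: leading byte 0xF2 = 11110010 → 4-byte char #5 = F2 A0 A5 8F.
Offset 15: leading byte 0xF2 = 11110010 → 4-byte char #6 = F2 87 9B AB.
Offset 19: leading byte 0xE1 = 11100001 → 3-byte char #7 = E1 84 88.
Offset 22: leading byte 0xF0 = 11110000 → 4-byte char #8 = F0 A0 A0 9E.
Offset 26: leading byte 0xDE = 11011110 → 2-byte char #9 = DE B0.
Leading byte 0xDE = 11011110 matches 110xxxxx → 2-byte sequence.
Byte 1: 0xDE = 11011110, payload 11110 (5 bits).
Byte 2: 0xB0 = 10110000 (10xxxxxx ✓), payload 110000.
Concatenate: 11110110000 = 0x7B0 (11 bits → U+07B0).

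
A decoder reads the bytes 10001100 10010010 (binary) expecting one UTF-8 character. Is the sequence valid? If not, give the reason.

Byte 0x8C = 10001100 has the form 10xxxxxx — a continuation byte — but there is no preceding leading byte.

invalid (continuation byte with no leading byte)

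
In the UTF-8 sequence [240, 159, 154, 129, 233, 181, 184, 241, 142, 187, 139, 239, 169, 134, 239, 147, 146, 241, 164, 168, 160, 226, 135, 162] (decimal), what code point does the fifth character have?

U+F4D2

Offset 0: leading byte 0xF0 = 11110000 → 4-byte char #1 = F0 9F 9A 81.
Offset 4: leading byte 0xE9 = 11101001 → 3-byte char #2 = E9 B5 B8.
Offset 7: leading byte 0xF1 = 11110001 → 4-byte char #3 = F1 8E BB 8B.
Offset 11: leading byte 0xEF = 11101111 → 3-byte char #4 = EF A9 86.
Offset 14: leading byte 0xEF = 11101111 → 3-byte char #5 = EF 93 92.
Leading byte 0xEF = 11101111 matches 1110xxxx → 3-byte sequence.
Byte 1: 0xEF = 11101111, payload 1111 (4 bits).
Byte 2: 0x93 = 10010011 (10xxxxxx ✓), payload 010011.
Byte 3: 0x92 = 10010010 (10xxxxxx ✓), payload 010010.
Concatenate: 1111010011010010 = 0xF4D2 (16 bits → U+F4D2).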